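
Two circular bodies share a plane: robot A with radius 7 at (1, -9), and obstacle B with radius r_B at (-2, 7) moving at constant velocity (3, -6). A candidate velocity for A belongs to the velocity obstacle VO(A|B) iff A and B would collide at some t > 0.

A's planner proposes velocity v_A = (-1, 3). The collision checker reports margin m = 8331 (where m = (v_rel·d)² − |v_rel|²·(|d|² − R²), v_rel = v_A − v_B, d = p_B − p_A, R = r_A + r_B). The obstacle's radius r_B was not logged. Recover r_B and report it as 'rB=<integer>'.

m = 8331
d = (-3, 16);  v_rel = (-4, 9),  |v_rel|² = 97
v_rel×d = (-4)·(16) − (9)·(-3) = -37
since m = R²·97 − (-37)²:  R² = (1369 + 8331) / 97 = 100
R = √100 = 10  ⇒  r_B = 10 − 7 = 3

rB=3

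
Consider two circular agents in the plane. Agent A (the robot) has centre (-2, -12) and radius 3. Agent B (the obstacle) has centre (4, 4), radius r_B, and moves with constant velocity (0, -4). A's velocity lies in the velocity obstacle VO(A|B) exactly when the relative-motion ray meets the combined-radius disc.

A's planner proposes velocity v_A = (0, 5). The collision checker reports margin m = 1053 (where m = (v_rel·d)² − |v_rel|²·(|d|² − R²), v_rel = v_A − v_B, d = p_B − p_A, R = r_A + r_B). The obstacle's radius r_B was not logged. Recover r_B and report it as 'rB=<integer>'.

m = 1053
d = (6, 16);  v_rel = (0, 9),  |v_rel|² = 81
v_rel×d = (0)·(16) − (9)·(6) = -54
since m = R²·81 − (-54)²:  R² = (2916 + 1053) / 81 = 49
R = √49 = 7  ⇒  r_B = 7 − 3 = 4

rB=4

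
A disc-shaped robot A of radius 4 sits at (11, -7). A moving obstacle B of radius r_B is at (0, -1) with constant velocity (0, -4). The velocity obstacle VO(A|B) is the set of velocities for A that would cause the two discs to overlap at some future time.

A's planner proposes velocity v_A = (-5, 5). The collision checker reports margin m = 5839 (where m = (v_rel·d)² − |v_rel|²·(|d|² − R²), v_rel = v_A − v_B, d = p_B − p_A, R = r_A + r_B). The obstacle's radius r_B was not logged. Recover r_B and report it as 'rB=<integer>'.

m = 5839
d = (-11, 6);  v_rel = (-5, 9),  |v_rel|² = 106
v_rel×d = (-5)·(6) − (9)·(-11) = 69
since m = R²·106 − 69²:  R² = (4761 + 5839) / 106 = 100
R = √100 = 10  ⇒  r_B = 10 − 4 = 6

rB=6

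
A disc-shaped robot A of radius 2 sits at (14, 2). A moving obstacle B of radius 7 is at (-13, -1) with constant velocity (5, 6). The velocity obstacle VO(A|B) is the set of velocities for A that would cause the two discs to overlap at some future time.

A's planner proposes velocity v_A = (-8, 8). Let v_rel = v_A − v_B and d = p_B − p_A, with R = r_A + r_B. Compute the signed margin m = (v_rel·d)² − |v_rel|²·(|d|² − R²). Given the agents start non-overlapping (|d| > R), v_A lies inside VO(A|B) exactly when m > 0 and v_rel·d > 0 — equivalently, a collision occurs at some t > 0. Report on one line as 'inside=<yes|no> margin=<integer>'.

d = (-27, -3),  |d|² = 738;  R = 2+7 = 9,  c = 738−9² = 657
v_rel = (-13, 2),  |v_rel|² = 173;  v_rel·d = (-13)·(-27) + (2)·(-3) = 345
173·t² − 690·t + 657 = 0  ⇒  m = 345² − 173·657 = 5364
m = 5364 > 0,  v_rel·d = 345 > 0  ⇒  inside

inside=yes margin=5364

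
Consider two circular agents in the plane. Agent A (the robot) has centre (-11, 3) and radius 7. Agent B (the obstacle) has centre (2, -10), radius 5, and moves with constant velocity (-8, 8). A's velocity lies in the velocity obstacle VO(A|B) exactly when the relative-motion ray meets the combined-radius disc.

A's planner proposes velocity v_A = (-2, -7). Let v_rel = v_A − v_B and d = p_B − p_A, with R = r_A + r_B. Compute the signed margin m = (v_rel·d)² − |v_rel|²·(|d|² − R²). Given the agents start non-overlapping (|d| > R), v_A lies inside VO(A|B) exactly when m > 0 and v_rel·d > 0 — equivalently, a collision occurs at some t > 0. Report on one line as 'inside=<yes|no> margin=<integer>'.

d = (13, -13),  |d|² = 338;  R = 7+5 = 12,  c = 338−12² = 194
v_rel = (6, -15),  |v_rel|² = 261;  v_rel·d = (6)·(13) + (-15)·(-13) = 273
261·t² − 546·t + 194 = 0  ⇒  m = 273² − 261·194 = 23895
m = 23895 > 0,  v_rel·d = 273 > 0  ⇒  inside

inside=yes margin=23895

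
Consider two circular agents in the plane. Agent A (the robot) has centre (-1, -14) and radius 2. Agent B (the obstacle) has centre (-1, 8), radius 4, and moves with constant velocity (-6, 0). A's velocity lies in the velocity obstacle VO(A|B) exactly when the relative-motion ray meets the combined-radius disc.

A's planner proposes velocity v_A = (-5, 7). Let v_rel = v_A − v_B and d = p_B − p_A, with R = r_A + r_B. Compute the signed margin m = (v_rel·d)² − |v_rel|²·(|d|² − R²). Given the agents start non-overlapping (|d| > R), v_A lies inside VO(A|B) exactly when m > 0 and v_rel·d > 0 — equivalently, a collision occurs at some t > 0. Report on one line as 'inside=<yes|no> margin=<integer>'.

d = (0, 22),  |d|² = 484;  R = 2+4 = 6,  c = 484−6² = 448
v_rel = (1, 7),  |v_rel|² = 50;  v_rel·d = (1)·(0) + (7)·(22) = 154
50·t² − 308·t + 448 = 0  ⇒  m = 154² − 50·448 = 1316
m = 1316 > 0,  v_rel·d = 154 > 0  ⇒  inside

inside=yes margin=1316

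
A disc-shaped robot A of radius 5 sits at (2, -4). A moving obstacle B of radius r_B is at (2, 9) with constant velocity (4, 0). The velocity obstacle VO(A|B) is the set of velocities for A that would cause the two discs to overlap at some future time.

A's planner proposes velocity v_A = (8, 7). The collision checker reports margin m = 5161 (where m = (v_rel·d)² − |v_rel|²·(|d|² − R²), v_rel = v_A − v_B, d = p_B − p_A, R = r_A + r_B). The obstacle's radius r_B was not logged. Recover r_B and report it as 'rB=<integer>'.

m = 5161
d = (0, 13);  v_rel = (4, 7),  |v_rel|² = 65
v_rel×d = (4)·(13) − (7)·(0) = 52
since m = R²·65 − 52²:  R² = (2704 + 5161) / 65 = 121
R = √121 = 11  ⇒  r_B = 11 − 5 = 6

rB=6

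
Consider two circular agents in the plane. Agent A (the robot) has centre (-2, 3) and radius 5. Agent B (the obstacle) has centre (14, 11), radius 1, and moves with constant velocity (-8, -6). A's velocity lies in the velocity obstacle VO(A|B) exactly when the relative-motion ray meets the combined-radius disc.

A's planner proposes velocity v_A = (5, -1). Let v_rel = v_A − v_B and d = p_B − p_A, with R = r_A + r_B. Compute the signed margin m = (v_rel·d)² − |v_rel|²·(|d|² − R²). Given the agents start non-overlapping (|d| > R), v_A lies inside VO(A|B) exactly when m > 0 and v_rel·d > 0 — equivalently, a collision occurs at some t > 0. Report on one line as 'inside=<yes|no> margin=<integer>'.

d = (16, 8),  |d|² = 320;  R = 5+1 = 6,  c = 320−6² = 284
v_rel = (13, 5),  |v_rel|² = 194;  v_rel·d = (13)·(16) + (5)·(8) = 248
194·t² − 496·t + 284 = 0  ⇒  m = 248² − 194·284 = 6408
m = 6408 > 0,  v_rel·d = 248 > 0  ⇒  inside

inside=yes margin=6408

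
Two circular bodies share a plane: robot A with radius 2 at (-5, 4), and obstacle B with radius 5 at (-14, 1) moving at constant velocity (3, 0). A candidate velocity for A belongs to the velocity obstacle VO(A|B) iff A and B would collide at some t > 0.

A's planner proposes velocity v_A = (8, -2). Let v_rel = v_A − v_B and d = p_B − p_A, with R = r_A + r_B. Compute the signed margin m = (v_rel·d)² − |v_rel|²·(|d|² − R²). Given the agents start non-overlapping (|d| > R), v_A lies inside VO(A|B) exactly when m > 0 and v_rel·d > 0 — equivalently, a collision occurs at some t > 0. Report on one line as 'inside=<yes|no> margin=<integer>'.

d = (-9, -3),  |d|² = 90;  R = 2+5 = 7,  c = 90−7² = 41
v_rel = (5, -2),  |v_rel|² = 29;  v_rel·d = (5)·(-9) + (-2)·(-3) = -39
29·t² + 78·t + 41 = 0  ⇒  m = (-39)² − 29·41 = 332
m = 332 > 0,  v_rel·d = -39 < 0  ⇒  outside

inside=no margin=332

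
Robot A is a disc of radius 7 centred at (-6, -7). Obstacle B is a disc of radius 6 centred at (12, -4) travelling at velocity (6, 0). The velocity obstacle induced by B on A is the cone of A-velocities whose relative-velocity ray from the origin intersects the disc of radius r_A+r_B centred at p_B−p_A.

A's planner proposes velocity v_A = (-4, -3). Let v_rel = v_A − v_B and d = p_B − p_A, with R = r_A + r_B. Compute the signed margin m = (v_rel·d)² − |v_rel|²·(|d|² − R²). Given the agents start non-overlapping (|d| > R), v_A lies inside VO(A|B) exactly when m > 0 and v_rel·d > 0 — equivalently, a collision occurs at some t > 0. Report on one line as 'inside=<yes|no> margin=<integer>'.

d = (18, 3),  |d|² = 333;  R = 7+6 = 13,  c = 333−13² = 164
v_rel = (-10, -3),  |v_rel|² = 109;  v_rel·d = (-10)·(18) + (-3)·(3) = -189
109·t² + 378·t + 164 = 0  ⇒  m = (-189)² − 109·164 = 17845
m = 17845 > 0,  v_rel·d = -189 < 0  ⇒  outside

inside=no margin=17845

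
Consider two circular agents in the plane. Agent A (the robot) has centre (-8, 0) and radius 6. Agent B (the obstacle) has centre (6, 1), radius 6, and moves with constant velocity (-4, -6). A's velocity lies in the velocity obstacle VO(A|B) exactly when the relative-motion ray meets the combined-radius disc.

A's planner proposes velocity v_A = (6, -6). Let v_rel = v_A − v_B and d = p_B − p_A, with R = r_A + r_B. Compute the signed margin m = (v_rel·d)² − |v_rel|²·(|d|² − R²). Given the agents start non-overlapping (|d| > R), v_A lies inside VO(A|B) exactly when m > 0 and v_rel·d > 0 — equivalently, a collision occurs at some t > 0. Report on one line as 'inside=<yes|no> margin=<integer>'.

d = (14, 1),  |d|² = 197;  R = 6+6 = 12,  c = 197−12² = 53
v_rel = (10, 0),  |v_rel|² = 100;  v_rel·d = (10)·(14) + (0)·(1) = 140
100·t² − 280·t + 53 = 0  ⇒  m = 140² − 100·53 = 14300
m = 14300 > 0,  v_rel·d = 140 > 0  ⇒  inside

inside=yes margin=14300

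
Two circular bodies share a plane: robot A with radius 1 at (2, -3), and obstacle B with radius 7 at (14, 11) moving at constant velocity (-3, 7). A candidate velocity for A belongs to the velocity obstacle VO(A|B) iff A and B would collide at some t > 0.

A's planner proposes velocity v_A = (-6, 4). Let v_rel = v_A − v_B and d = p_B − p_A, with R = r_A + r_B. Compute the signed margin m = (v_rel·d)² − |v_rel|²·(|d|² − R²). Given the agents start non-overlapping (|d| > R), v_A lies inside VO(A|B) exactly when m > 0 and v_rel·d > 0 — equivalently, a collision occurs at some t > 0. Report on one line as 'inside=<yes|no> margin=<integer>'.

d = (12, 14),  |d|² = 340;  R = 1+7 = 8,  c = 340−8² = 276
v_rel = (-3, -3),  |v_rel|² = 18;  v_rel·d = (-3)·(12) + (-3)·(14) = -78
18·t² + 156·t + 276 = 0  ⇒  m = (-78)² − 18·276 = 1116
m = 1116 > 0,  v_rel·d = -78 < 0  ⇒  outside

inside=no margin=1116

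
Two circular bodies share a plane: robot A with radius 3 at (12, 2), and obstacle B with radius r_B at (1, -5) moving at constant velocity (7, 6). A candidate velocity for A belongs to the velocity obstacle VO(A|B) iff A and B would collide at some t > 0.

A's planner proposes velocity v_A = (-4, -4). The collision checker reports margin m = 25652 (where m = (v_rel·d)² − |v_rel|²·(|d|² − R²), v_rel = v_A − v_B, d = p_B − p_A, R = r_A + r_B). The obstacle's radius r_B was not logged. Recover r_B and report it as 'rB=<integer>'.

m = 25652
d = (-11, -7);  v_rel = (-11, -10),  |v_rel|² = 221
v_rel×d = (-11)·(-7) − (-10)·(-11) = -33
since m = R²·221 − (-33)²:  R² = (1089 + 25652) / 221 = 121
R = √121 = 11  ⇒  r_B = 11 − 3 = 8

rB=8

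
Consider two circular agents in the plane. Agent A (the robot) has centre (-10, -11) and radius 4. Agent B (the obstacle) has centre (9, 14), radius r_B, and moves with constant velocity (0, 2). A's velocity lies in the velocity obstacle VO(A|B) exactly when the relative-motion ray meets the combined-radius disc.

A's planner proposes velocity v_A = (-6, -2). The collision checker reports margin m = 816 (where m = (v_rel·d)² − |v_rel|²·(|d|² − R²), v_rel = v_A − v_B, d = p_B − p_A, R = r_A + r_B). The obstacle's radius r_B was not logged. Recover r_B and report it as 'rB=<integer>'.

m = 816
d = (19, 25);  v_rel = (-6, -4),  |v_rel|² = 52
v_rel×d = (-6)·(25) − (-4)·(19) = -74
since m = R²·52 − (-74)²:  R² = (5476 + 816) / 52 = 121
R = √121 = 11  ⇒  r_B = 11 − 4 = 7

rB=7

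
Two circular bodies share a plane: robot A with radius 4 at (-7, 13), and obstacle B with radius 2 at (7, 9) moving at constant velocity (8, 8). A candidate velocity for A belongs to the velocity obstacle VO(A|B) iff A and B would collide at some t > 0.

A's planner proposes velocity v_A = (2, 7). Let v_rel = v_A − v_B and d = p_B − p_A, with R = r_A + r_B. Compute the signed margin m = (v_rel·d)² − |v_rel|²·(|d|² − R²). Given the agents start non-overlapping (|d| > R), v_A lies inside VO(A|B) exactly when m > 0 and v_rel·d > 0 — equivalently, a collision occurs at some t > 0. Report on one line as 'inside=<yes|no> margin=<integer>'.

d = (14, -4),  |d|² = 212;  R = 4+2 = 6,  c = 212−6² = 176
v_rel = (-6, -1),  |v_rel|² = 37;  v_rel·d = (-6)·(14) + (-1)·(-4) = -80
37·t² + 160·t + 176 = 0  ⇒  m = (-80)² − 37·176 = -112
m = -112 < 0,  v_rel·d = -80 < 0  ⇒  outside

inside=no margin=-112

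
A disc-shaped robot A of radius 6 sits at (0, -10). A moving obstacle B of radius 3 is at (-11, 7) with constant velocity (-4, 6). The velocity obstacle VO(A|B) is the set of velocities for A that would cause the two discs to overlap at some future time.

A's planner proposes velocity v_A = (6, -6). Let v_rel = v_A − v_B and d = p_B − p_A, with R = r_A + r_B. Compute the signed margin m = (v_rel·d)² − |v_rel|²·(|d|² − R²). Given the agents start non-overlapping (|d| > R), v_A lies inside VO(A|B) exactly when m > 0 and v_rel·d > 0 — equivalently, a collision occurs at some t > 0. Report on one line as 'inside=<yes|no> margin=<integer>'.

d = (-11, 17),  |d|² = 410;  R = 6+3 = 9,  c = 410−9² = 329
v_rel = (10, -12),  |v_rel|² = 244;  v_rel·d = (10)·(-11) + (-12)·(17) = -314
244·t² + 628·t + 329 = 0  ⇒  m = (-314)² − 244·329 = 18320
m = 18320 > 0,  v_rel·d = -314 < 0  ⇒  outside

inside=no margin=18320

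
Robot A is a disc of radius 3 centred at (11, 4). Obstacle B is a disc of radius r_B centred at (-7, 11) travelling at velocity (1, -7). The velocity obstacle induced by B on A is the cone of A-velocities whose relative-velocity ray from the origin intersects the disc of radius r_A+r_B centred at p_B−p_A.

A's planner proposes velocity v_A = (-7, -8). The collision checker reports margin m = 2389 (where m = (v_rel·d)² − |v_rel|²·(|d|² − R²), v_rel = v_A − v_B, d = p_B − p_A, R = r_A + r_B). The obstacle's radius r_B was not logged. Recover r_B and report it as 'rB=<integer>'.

m = 2389
d = (-18, 7);  v_rel = (-8, -1),  |v_rel|² = 65
v_rel×d = (-8)·(7) − (-1)·(-18) = -74
since m = R²·65 − (-74)²:  R² = (5476 + 2389) / 65 = 121
R = √121 = 11  ⇒  r_B = 11 − 3 = 8

rB=8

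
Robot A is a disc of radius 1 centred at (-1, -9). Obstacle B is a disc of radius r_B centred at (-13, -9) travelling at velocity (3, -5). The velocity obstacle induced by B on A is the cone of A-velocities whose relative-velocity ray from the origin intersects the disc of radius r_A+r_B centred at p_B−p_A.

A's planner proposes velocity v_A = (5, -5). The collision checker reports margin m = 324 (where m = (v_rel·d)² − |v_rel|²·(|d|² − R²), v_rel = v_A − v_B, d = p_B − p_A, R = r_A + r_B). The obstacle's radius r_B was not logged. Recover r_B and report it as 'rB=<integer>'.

m = 324
d = (-12, 0);  v_rel = (2, 0),  |v_rel|² = 4
v_rel×d = (2)·(0) − (0)·(-12) = 0
since m = R²·4 − 0²:  R² = (0 + 324) / 4 = 81
R = √81 = 9  ⇒  r_B = 9 − 1 = 8

rB=8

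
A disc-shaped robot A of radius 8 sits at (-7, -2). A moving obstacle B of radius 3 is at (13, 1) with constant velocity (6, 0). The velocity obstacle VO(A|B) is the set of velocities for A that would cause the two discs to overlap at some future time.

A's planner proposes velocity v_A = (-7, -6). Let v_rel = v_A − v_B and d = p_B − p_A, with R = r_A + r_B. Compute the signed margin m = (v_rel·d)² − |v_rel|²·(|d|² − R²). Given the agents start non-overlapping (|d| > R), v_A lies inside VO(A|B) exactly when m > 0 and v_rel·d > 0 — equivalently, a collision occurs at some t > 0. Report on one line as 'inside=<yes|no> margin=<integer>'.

d = (20, 3),  |d|² = 409;  R = 8+3 = 11,  c = 409−11² = 288
v_rel = (-13, -6),  |v_rel|² = 205;  v_rel·d = (-13)·(20) + (-6)·(3) = -278
205·t² + 556·t + 288 = 0  ⇒  m = (-278)² − 205·288 = 18244
m = 18244 > 0,  v_rel·d = -278 < 0  ⇒  outside

inside=no margin=18244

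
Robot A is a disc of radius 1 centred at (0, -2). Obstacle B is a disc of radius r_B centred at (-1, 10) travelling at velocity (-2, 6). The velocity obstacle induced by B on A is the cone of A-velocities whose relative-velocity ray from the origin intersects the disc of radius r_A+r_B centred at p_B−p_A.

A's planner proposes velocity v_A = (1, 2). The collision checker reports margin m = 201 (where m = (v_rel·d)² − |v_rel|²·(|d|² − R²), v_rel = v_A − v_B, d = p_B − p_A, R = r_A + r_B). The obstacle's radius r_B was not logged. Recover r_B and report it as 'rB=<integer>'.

m = 201
d = (-1, 12);  v_rel = (3, -4),  |v_rel|² = 25
v_rel×d = (3)·(12) − (-4)·(-1) = 32
since m = R²·25 − 32²:  R² = (1024 + 201) / 25 = 49
R = √49 = 7  ⇒  r_B = 7 − 1 = 6

rB=6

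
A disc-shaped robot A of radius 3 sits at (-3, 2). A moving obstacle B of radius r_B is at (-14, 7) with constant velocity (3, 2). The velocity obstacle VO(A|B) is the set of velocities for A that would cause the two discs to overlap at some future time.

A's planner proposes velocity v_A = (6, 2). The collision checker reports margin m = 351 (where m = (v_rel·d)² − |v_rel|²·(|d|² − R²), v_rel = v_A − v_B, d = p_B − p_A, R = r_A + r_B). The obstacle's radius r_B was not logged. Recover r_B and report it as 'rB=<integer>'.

m = 351
d = (-11, 5);  v_rel = (3, 0),  |v_rel|² = 9
v_rel×d = (3)·(5) − (0)·(-11) = 15
since m = R²·9 − 15²:  R² = (225 + 351) / 9 = 64
R = √64 = 8  ⇒  r_B = 8 − 3 = 5

rB=5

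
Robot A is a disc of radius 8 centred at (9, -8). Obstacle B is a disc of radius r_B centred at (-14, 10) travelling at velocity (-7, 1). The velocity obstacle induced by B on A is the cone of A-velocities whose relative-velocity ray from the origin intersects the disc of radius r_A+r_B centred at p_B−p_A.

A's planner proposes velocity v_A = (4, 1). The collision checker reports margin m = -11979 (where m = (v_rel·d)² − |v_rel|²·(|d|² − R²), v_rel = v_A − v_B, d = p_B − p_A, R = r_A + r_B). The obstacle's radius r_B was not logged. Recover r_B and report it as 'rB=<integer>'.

m = -11979
d = (-23, 18);  v_rel = (11, 0),  |v_rel|² = 121
v_rel×d = (11)·(18) − (0)·(-23) = 198
since m = R²·121 − 198²:  R² = (39204 + -11979) / 121 = 225
R = √225 = 15  ⇒  r_B = 15 − 8 = 7

rB=7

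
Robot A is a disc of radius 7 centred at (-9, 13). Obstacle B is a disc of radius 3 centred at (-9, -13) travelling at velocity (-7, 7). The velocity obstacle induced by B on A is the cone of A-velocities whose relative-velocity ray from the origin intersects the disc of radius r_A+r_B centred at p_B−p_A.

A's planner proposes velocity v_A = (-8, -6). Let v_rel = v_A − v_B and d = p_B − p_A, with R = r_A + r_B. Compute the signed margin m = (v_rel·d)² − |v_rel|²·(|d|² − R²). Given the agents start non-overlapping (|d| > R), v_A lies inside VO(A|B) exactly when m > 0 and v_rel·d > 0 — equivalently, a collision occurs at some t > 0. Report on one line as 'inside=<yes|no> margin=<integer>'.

d = (0, -26),  |d|² = 676;  R = 7+3 = 10,  c = 676−10² = 576
v_rel = (-1, -13),  |v_rel|² = 170;  v_rel·d = (-1)·(0) + (-13)·(-26) = 338
170·t² − 676·t + 576 = 0  ⇒  m = 338² − 170·576 = 16324
m = 16324 > 0,  v_rel·d = 338 > 0  ⇒  inside

inside=yes margin=16324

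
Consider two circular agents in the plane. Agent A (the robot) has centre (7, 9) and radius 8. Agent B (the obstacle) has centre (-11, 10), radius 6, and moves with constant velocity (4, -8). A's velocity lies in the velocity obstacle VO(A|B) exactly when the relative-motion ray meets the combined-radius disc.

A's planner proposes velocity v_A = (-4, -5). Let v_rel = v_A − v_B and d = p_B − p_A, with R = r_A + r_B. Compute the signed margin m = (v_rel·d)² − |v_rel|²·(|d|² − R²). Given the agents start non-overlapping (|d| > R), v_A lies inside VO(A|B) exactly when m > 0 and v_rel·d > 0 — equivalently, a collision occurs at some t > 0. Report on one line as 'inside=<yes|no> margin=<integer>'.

d = (-18, 1),  |d|² = 325;  R = 8+6 = 14,  c = 325−14² = 129
v_rel = (-8, 3),  |v_rel|² = 73;  v_rel·d = (-8)·(-18) + (3)·(1) = 147
73·t² − 294·t + 129 = 0  ⇒  m = 147² − 73·129 = 12192
m = 12192 > 0,  v_rel·d = 147 > 0  ⇒  inside

inside=yes margin=12192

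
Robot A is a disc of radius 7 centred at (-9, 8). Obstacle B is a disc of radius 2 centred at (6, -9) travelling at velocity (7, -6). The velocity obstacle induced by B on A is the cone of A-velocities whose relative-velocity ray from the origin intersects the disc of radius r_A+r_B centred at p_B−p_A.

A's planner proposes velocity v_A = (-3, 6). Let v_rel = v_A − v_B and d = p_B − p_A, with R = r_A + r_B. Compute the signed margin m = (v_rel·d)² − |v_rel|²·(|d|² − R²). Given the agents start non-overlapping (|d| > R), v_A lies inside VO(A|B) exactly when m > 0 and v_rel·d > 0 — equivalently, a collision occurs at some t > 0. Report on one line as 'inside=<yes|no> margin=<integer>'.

d = (15, -17),  |d|² = 514;  R = 7+2 = 9,  c = 514−9² = 433
v_rel = (-10, 12),  |v_rel|² = 244;  v_rel·d = (-10)·(15) + (12)·(-17) = -354
244·t² + 708·t + 433 = 0  ⇒  m = (-354)² − 244·433 = 19664
m = 19664 > 0,  v_rel·d = -354 < 0  ⇒  outside

inside=no margin=19664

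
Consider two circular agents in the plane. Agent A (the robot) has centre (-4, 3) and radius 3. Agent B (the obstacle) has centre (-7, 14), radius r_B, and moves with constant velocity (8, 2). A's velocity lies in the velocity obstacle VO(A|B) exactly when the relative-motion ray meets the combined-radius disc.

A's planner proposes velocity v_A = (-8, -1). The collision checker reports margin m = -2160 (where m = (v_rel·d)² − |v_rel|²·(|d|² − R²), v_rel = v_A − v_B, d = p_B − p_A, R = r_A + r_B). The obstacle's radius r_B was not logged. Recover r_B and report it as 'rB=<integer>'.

m = -2160
d = (-3, 11);  v_rel = (-16, -3),  |v_rel|² = 265
v_rel×d = (-16)·(11) − (-3)·(-3) = -185
since m = R²·265 − (-185)²:  R² = (34225 + -2160) / 265 = 121
R = √121 = 11  ⇒  r_B = 11 − 3 = 8

rB=8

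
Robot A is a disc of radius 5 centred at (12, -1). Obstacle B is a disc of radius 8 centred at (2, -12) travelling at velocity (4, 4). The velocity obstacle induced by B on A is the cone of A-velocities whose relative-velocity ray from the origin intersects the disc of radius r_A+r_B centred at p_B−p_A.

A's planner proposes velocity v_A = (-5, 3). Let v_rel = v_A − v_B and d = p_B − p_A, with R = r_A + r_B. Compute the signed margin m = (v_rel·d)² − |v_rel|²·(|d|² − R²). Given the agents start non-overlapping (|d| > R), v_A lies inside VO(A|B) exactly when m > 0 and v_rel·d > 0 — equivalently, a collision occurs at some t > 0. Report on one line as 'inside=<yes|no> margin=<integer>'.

d = (-10, -11),  |d|² = 221;  R = 5+8 = 13,  c = 221−13² = 52
v_rel = (-9, -1),  |v_rel|² = 82;  v_rel·d = (-9)·(-10) + (-1)·(-11) = 101
82·t² − 202·t + 52 = 0  ⇒  m = 101² − 82·52 = 5937
m = 5937 > 0,  v_rel·d = 101 > 0  ⇒  inside

inside=yes margin=5937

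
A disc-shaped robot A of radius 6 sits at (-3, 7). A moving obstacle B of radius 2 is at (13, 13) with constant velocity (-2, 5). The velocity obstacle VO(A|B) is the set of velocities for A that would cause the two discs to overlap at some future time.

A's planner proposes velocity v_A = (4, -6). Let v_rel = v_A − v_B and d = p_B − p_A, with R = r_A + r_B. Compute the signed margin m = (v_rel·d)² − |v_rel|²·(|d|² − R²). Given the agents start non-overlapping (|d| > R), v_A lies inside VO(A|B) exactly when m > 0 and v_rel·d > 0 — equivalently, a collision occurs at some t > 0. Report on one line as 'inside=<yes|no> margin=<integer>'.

d = (16, 6),  |d|² = 292;  R = 6+2 = 8,  c = 292−8² = 228
v_rel = (6, -11),  |v_rel|² = 157;  v_rel·d = (6)·(16) + (-11)·(6) = 30
157·t² − 60·t + 228 = 0  ⇒  m = 30² − 157·228 = -34896
m = -34896 < 0,  v_rel·d = 30 > 0  ⇒  outside

inside=no margin=-34896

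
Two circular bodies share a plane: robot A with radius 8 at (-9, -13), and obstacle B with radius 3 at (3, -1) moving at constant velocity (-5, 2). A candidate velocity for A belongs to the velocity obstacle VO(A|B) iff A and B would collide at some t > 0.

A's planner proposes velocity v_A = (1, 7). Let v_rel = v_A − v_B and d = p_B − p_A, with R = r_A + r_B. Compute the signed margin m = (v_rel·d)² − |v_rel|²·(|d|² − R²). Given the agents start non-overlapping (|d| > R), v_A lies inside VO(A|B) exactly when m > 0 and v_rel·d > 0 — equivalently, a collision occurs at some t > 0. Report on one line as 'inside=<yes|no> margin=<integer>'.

d = (12, 12),  |d|² = 288;  R = 8+3 = 11,  c = 288−11² = 167
v_rel = (6, 5),  |v_rel|² = 61;  v_rel·d = (6)·(12) + (5)·(12) = 132
61·t² − 264·t + 167 = 0  ⇒  m = 132² − 61·167 = 7237
m = 7237 > 0,  v_rel·d = 132 > 0  ⇒  inside

inside=yes margin=7237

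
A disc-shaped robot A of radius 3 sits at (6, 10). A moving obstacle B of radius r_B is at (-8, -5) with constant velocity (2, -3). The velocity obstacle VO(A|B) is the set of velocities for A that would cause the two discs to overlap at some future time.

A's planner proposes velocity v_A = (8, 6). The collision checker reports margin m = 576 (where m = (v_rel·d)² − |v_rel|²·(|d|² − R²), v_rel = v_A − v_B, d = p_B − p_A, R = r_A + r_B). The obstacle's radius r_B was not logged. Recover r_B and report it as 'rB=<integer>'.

m = 576
d = (-14, -15);  v_rel = (6, 9),  |v_rel|² = 117
v_rel×d = (6)·(-15) − (9)·(-14) = 36
since m = R²·117 − 36²:  R² = (1296 + 576) / 117 = 16
R = √16 = 4  ⇒  r_B = 4 − 3 = 1

rB=1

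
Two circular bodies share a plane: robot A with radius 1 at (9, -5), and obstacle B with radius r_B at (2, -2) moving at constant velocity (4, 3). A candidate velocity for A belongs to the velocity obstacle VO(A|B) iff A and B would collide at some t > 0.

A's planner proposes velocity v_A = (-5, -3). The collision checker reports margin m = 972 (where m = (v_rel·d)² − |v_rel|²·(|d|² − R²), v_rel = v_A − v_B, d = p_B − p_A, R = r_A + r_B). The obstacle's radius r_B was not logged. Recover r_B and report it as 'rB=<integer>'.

m = 972
d = (-7, 3);  v_rel = (-9, -6),  |v_rel|² = 117
v_rel×d = (-9)·(3) − (-6)·(-7) = -69
since m = R²·117 − (-69)²:  R² = (4761 + 972) / 117 = 49
R = √49 = 7  ⇒  r_B = 7 − 1 = 6

rB=6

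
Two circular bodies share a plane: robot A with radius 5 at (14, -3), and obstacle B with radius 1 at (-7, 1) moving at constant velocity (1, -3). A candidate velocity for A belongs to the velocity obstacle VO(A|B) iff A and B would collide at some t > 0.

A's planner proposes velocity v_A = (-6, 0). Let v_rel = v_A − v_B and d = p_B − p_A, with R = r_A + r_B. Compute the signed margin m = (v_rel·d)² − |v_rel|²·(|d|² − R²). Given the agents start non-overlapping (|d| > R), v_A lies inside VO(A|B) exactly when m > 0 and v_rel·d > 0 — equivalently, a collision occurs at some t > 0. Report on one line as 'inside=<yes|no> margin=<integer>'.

d = (-21, 4),  |d|² = 457;  R = 5+1 = 6,  c = 457−6² = 421
v_rel = (-7, 3),  |v_rel|² = 58;  v_rel·d = (-7)·(-21) + (3)·(4) = 159
58·t² − 318·t + 421 = 0  ⇒  m = 159² − 58·421 = 863
m = 863 > 0,  v_rel·d = 159 > 0  ⇒  inside

inside=yes margin=863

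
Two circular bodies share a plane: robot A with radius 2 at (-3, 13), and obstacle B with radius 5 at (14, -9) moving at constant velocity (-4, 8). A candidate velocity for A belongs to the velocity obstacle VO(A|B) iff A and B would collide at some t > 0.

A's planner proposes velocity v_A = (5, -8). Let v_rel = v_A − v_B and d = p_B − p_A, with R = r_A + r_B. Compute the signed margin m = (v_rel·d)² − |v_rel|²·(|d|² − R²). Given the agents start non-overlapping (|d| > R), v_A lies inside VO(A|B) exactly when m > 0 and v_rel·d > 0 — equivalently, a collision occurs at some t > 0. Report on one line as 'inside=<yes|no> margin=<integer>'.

d = (17, -22),  |d|² = 773;  R = 2+5 = 7,  c = 773−7² = 724
v_rel = (9, -16),  |v_rel|² = 337;  v_rel·d = (9)·(17) + (-16)·(-22) = 505
337·t² − 1010·t + 724 = 0  ⇒  m = 505² − 337·724 = 11037
m = 11037 > 0,  v_rel·d = 505 > 0  ⇒  inside

inside=yes margin=11037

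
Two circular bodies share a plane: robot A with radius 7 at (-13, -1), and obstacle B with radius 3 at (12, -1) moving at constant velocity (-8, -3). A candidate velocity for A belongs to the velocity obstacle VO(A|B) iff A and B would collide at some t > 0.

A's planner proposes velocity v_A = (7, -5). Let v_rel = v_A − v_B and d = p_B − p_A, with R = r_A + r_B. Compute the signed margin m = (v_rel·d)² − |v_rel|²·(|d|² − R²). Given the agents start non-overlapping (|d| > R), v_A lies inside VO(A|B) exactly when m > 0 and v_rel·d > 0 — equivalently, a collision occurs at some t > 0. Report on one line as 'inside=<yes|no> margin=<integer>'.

d = (25, 0),  |d|² = 625;  R = 7+3 = 10,  c = 625−10² = 525
v_rel = (15, -2),  |v_rel|² = 229;  v_rel·d = (15)·(25) + (-2)·(0) = 375
229·t² − 750·t + 525 = 0  ⇒  m = 375² − 229·525 = 20400
m = 20400 > 0,  v_rel·d = 375 > 0  ⇒  inside

inside=yes margin=20400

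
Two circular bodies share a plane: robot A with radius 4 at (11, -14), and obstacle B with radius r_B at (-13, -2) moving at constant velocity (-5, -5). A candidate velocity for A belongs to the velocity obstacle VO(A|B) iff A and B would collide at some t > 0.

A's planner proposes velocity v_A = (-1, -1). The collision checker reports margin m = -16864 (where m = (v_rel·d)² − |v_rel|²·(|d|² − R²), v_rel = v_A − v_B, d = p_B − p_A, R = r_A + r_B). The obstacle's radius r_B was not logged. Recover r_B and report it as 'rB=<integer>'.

m = -16864
d = (-24, 12);  v_rel = (4, 4),  |v_rel|² = 32
v_rel×d = (4)·(12) − (4)·(-24) = 144
since m = R²·32 − 144²:  R² = (20736 + -16864) / 32 = 121
R = √121 = 11  ⇒  r_B = 11 − 4 = 7

rB=7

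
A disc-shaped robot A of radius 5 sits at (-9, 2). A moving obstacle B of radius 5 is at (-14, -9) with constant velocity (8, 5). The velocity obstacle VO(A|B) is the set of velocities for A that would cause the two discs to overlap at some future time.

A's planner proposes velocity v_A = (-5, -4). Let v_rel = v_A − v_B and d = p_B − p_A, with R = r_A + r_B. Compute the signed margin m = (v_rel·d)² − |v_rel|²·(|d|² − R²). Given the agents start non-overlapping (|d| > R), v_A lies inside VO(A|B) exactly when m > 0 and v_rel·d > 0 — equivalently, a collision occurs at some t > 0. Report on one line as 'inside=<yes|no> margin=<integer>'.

d = (-5, -11),  |d|² = 146;  R = 5+5 = 10,  c = 146−10² = 46
v_rel = (-13, -9),  |v_rel|² = 250;  v_rel·d = (-13)·(-5) + (-9)·(-11) = 164
250·t² − 328·t + 46 = 0  ⇒  m = 164² − 250·46 = 15396
m = 15396 > 0,  v_rel·d = 164 > 0  ⇒  inside

inside=yes margin=15396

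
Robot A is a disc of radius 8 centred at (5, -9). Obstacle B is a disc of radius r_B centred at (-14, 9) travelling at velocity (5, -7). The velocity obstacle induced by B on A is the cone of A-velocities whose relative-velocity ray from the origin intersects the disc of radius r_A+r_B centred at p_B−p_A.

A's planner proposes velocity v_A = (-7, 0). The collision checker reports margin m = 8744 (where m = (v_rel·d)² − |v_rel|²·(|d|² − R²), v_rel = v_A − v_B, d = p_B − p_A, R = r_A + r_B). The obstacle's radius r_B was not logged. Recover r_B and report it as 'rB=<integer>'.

m = 8744
d = (-19, 18);  v_rel = (-12, 7),  |v_rel|² = 193
v_rel×d = (-12)·(18) − (7)·(-19) = -83
since m = R²·193 − (-83)²:  R² = (6889 + 8744) / 193 = 81
R = √81 = 9  ⇒  r_B = 9 − 8 = 1

rB=1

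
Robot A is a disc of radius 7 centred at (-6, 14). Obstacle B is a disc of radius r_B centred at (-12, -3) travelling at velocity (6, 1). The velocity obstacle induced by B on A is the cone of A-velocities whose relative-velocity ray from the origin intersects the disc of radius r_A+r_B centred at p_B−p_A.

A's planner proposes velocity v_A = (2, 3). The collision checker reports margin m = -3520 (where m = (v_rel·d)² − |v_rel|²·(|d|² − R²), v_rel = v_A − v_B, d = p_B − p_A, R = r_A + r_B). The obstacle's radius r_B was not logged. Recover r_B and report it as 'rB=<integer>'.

m = -3520
d = (-6, -17);  v_rel = (-4, 2),  |v_rel|² = 20
v_rel×d = (-4)·(-17) − (2)·(-6) = 80
since m = R²·20 − 80²:  R² = (6400 + -3520) / 20 = 144
R = √144 = 12  ⇒  r_B = 12 − 7 = 5

rB=5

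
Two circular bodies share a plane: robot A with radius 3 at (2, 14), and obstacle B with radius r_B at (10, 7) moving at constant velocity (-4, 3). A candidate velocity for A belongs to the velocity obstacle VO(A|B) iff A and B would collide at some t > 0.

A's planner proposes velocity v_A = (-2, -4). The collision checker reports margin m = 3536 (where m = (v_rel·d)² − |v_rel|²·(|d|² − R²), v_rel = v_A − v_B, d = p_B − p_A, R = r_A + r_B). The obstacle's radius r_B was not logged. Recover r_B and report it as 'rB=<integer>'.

m = 3536
d = (8, -7);  v_rel = (2, -7),  |v_rel|² = 53
v_rel×d = (2)·(-7) − (-7)·(8) = 42
since m = R²·53 − 42²:  R² = (1764 + 3536) / 53 = 100
R = √100 = 10  ⇒  r_B = 10 − 3 = 7

rB=7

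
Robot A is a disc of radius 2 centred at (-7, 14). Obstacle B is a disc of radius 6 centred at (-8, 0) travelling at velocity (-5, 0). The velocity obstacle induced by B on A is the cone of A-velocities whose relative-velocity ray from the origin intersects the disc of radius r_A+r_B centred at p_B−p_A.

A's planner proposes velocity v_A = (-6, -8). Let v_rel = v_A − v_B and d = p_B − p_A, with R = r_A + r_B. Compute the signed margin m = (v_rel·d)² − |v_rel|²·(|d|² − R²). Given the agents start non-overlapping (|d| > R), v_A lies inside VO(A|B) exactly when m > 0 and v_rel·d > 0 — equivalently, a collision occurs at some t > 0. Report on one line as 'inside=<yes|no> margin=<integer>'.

d = (-1, -14),  |d|² = 197;  R = 2+6 = 8,  c = 197−8² = 133
v_rel = (-1, -8),  |v_rel|² = 65;  v_rel·d = (-1)·(-1) + (-8)·(-14) = 113
65·t² − 226·t + 133 = 0  ⇒  m = 113² − 65·133 = 4124
m = 4124 > 0,  v_rel·d = 113 > 0  ⇒  inside

inside=yes margin=4124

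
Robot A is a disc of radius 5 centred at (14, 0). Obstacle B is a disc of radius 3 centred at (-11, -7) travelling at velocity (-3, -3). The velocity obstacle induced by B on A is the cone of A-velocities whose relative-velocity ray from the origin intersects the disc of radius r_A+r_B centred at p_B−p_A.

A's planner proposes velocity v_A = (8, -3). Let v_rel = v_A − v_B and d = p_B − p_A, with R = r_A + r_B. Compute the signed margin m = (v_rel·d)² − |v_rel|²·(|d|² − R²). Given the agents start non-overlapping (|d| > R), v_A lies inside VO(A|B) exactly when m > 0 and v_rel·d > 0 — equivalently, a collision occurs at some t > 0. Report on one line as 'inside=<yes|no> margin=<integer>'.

d = (-25, -7),  |d|² = 674;  R = 5+3 = 8,  c = 674−8² = 610
v_rel = (11, 0),  |v_rel|² = 121;  v_rel·d = (11)·(-25) + (0)·(-7) = -275
121·t² + 550·t + 610 = 0  ⇒  m = (-275)² − 121·610 = 1815
m = 1815 > 0,  v_rel·d = -275 < 0  ⇒  outside

inside=no margin=1815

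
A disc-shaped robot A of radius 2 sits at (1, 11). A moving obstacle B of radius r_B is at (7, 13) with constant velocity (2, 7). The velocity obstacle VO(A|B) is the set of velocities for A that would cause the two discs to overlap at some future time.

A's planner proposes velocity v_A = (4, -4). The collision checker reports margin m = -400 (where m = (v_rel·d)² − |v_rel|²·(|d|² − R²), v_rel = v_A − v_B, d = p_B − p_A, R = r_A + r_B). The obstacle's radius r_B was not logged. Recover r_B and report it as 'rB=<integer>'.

m = -400
d = (6, 2);  v_rel = (2, -11),  |v_rel|² = 125
v_rel×d = (2)·(2) − (-11)·(6) = 70
since m = R²·125 − 70²:  R² = (4900 + -400) / 125 = 36
R = √36 = 6  ⇒  r_B = 6 − 2 = 4

rB=4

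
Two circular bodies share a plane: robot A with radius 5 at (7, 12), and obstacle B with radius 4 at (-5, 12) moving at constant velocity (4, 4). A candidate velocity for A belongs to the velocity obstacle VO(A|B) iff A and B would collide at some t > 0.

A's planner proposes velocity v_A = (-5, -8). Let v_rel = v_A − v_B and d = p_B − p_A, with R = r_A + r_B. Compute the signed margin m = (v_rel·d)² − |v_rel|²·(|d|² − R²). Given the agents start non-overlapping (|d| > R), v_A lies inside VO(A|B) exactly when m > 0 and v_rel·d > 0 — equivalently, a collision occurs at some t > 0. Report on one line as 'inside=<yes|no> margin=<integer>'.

d = (-12, 0),  |d|² = 144;  R = 5+4 = 9,  c = 144−9² = 63
v_rel = (-9, -12),  |v_rel|² = 225;  v_rel·d = (-9)·(-12) + (-12)·(0) = 108
225·t² − 216·t + 63 = 0  ⇒  m = 108² − 225·63 = -2511
m = -2511 < 0,  v_rel·d = 108 > 0  ⇒  outside

inside=no margin=-2511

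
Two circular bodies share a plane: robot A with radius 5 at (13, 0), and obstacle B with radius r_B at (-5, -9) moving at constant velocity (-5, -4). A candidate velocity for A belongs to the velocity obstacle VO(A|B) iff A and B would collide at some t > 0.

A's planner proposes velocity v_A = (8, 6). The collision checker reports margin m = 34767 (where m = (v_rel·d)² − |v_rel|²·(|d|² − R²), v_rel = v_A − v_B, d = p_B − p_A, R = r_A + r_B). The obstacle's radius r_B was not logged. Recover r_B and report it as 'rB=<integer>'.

m = 34767
d = (-18, -9);  v_rel = (13, 10),  |v_rel|² = 269
v_rel×d = (13)·(-9) − (10)·(-18) = 63
since m = R²·269 − 63²:  R² = (3969 + 34767) / 269 = 144
R = √144 = 12  ⇒  r_B = 12 − 5 = 7

rB=7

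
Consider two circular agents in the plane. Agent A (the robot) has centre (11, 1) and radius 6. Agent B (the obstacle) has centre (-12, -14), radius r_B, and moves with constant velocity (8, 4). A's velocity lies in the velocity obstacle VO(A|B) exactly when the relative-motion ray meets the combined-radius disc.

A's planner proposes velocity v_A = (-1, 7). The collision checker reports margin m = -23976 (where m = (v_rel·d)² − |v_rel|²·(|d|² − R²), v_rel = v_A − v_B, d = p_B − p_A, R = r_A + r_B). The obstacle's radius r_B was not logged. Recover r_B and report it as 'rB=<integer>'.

m = -23976
d = (-23, -15);  v_rel = (-9, 3),  |v_rel|² = 90
v_rel×d = (-9)·(-15) − (3)·(-23) = 204
since m = R²·90 − 204²:  R² = (41616 + -23976) / 90 = 196
R = √196 = 14  ⇒  r_B = 14 − 6 = 8

rB=8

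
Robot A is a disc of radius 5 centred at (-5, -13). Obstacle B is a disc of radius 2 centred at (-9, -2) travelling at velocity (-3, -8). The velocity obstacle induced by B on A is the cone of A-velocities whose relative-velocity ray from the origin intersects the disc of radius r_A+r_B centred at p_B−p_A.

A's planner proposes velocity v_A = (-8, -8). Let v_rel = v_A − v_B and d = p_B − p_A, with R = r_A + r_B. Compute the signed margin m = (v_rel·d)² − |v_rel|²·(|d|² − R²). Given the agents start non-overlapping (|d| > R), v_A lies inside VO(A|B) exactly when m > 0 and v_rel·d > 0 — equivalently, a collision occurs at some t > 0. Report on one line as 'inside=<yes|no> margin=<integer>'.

d = (-4, 11),  |d|² = 137;  R = 5+2 = 7,  c = 137−7² = 88
v_rel = (-5, 0),  |v_rel|² = 25;  v_rel·d = (-5)·(-4) + (0)·(11) = 20
25·t² − 40·t + 88 = 0  ⇒  m = 20² − 25·88 = -1800
m = -1800 < 0,  v_rel·d = 20 > 0  ⇒  outside

inside=no margin=-1800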